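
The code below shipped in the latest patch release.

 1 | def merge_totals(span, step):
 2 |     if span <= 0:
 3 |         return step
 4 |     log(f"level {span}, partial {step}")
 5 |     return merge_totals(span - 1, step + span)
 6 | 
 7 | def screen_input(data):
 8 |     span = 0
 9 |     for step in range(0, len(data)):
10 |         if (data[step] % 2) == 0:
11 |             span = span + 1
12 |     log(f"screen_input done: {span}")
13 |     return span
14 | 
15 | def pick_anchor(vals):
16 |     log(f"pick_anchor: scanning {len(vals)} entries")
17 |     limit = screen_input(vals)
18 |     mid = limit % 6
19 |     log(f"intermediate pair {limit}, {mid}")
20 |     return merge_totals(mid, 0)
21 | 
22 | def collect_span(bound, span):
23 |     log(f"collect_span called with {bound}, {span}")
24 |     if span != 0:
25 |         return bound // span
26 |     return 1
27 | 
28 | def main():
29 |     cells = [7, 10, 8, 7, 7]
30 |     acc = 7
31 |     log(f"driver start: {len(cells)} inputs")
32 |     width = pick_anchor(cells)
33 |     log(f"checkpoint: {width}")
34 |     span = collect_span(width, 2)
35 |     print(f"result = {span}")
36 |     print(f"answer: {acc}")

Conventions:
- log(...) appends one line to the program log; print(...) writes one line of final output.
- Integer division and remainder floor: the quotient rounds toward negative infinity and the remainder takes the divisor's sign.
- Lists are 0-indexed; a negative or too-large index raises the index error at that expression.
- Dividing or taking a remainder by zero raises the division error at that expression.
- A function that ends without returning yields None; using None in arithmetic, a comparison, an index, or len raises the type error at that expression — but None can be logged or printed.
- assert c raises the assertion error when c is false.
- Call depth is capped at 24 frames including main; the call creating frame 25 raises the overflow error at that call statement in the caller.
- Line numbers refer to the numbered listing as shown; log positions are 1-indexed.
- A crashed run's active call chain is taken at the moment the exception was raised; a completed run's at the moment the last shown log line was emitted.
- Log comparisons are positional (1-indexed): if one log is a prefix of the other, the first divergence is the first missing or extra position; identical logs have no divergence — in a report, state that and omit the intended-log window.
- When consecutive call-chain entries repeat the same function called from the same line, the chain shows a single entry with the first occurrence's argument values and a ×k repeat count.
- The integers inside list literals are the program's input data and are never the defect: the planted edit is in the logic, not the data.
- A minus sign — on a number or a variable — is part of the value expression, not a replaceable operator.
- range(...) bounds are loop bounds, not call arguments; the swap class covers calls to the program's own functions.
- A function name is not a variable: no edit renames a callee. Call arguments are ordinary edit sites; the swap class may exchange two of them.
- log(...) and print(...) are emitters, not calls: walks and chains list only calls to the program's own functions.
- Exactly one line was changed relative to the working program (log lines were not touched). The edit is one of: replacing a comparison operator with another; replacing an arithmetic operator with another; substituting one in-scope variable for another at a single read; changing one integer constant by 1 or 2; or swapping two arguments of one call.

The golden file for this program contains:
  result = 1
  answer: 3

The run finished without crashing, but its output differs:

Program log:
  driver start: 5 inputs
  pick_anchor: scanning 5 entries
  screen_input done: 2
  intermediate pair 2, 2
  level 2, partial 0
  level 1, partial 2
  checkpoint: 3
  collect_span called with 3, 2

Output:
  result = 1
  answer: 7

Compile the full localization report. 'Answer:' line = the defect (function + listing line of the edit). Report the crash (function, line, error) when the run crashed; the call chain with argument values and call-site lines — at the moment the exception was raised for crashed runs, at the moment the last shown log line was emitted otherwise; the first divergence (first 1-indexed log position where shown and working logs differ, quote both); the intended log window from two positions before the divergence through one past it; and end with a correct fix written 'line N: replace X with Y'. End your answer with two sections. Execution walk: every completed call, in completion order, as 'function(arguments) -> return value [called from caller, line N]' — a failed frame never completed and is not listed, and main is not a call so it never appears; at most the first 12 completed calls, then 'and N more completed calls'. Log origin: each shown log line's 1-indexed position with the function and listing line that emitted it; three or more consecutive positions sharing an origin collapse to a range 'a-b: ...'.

Answer: the defect is in main at line 36.
Core observation: The two runs log identically and part ways only at the printed values.
Call chain: main -> collect_span(3, 2) (called at line 34).
First divergence: none; the two logs match at every position.
Execution walk:
  screen_input([7, 10, 8, 7, 7]) -> 2  [called from pick_anchor, line 17]
  merge_totals(0, 3) -> 3  [called from merge_totals, line 5]
  merge_totals(1, 2) -> 3  [called from merge_totals, line 5]
  merge_totals(2, 0) -> 3  [called from pick_anchor, line 20]
  pick_anchor([7, 10, 8, 7, 7]) -> 3  [called from main, line 32]
  collect_span(3, 2) -> 1  [called from main, line 34]
Log origins:
  1 — main, line 31
  2 — pick_anchor, line 16
  3 — screen_input, line 12
  4 — pick_anchor, line 19
  5 — merge_totals, line 4
  6 — merge_totals, line 4
  7 — main, line 33
  8 — collect_span, line 23
A correct fix: line 36: replace `acc` with `width`.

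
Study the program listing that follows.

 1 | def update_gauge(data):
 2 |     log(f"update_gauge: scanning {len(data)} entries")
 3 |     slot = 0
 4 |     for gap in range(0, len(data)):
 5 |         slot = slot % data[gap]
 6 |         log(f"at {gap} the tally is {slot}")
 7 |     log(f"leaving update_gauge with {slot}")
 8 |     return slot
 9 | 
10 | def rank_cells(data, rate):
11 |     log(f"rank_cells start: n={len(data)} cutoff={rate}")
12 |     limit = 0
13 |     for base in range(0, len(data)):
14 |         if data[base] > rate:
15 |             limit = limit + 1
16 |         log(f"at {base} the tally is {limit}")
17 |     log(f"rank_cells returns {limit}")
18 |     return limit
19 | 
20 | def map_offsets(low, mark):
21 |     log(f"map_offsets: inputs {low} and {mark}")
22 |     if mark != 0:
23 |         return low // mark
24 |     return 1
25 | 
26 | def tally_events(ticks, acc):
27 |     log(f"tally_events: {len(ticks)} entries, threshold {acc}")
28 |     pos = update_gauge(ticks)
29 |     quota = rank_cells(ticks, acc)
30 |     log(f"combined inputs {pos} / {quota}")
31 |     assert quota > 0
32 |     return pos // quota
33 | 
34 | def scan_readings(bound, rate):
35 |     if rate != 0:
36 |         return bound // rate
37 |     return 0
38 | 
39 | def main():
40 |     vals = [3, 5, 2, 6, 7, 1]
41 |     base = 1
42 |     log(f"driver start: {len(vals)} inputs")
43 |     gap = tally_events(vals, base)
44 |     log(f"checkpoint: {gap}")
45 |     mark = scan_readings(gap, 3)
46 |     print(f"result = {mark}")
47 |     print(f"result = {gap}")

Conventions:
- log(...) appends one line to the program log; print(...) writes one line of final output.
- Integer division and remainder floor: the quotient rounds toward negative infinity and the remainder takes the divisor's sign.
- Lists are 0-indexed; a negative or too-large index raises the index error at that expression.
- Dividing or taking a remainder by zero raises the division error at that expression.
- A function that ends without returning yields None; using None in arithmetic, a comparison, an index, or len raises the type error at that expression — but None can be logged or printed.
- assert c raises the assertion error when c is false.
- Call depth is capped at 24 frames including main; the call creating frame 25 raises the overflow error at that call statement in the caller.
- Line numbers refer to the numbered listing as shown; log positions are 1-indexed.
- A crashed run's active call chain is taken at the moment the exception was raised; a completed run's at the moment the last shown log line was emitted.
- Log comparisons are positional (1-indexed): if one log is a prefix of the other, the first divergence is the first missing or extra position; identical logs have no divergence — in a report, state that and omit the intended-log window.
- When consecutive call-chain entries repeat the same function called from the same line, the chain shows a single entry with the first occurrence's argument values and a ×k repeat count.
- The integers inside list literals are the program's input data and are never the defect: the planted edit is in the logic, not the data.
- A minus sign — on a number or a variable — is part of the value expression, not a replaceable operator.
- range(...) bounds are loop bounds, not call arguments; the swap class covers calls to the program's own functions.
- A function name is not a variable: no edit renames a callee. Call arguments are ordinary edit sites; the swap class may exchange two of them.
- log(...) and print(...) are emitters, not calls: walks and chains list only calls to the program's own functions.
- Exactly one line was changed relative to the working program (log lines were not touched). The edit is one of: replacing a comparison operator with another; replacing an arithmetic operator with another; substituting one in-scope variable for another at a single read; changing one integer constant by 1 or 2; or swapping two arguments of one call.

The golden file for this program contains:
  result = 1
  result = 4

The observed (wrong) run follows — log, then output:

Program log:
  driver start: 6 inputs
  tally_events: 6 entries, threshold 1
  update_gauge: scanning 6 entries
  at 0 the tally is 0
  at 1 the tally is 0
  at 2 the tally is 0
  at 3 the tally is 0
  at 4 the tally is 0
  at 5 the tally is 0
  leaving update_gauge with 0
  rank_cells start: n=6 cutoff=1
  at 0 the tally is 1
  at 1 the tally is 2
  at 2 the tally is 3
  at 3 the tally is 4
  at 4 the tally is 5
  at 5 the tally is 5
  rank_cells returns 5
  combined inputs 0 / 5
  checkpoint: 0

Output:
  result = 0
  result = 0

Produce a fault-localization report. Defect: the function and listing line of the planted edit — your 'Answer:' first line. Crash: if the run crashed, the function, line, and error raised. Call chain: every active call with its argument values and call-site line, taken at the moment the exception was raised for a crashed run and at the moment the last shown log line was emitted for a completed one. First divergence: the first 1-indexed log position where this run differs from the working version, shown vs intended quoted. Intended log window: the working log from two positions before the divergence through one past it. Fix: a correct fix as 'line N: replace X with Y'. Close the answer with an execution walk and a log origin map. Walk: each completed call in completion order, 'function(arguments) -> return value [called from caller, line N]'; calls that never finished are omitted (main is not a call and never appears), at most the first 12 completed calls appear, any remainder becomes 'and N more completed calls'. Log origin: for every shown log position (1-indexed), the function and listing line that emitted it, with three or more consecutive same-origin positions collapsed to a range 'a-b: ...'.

Answer: the defect is in update_gauge at line 5.
Core observation: Log line 4 is where behavior first shows: 'at 0 the tally is 0' appears instead of 'at 0 the tally is 3'.
Call chain: main.
First divergence: position 4; shown 'at 0 the tally is 0' vs intended 'at 0 the tally is 3'.
Intended log window:
  2: tally_events: 6 entries, threshold 1
  3: update_gauge: scanning 6 entries
  4: at 0 the tally is 3
  5: at 1 the tally is 8
Execution walk:
  update_gauge([3, 5, 2, 6, 7, 1]) -> 0  [called from tally_events, line 28]
  rank_cells([3, 5, 2, 6, 7, 1], 1) -> 5  [called from tally_events, line 29]
  tally_events([3, 5, 2, 6, 7, 1], 1) -> 0  [called from main, line 43]
  scan_readings(0, 3) -> 0  [called from main, line 45]
Origin of each log line:
  1: logged in main at line 42
  2: logged in tally_events at line 27
  3: logged in update_gauge at line 2
  4-9: logged in update_gauge at line 6
  10: logged in update_gauge at line 7
  11: logged in rank_cells at line 11
  12-17: logged in rank_cells at line 16
  18: logged in rank_cells at line 17
  19: logged in tally_events at line 30
  20: logged in main at line 44
A correct fix: line 5: replace `%` with `+`.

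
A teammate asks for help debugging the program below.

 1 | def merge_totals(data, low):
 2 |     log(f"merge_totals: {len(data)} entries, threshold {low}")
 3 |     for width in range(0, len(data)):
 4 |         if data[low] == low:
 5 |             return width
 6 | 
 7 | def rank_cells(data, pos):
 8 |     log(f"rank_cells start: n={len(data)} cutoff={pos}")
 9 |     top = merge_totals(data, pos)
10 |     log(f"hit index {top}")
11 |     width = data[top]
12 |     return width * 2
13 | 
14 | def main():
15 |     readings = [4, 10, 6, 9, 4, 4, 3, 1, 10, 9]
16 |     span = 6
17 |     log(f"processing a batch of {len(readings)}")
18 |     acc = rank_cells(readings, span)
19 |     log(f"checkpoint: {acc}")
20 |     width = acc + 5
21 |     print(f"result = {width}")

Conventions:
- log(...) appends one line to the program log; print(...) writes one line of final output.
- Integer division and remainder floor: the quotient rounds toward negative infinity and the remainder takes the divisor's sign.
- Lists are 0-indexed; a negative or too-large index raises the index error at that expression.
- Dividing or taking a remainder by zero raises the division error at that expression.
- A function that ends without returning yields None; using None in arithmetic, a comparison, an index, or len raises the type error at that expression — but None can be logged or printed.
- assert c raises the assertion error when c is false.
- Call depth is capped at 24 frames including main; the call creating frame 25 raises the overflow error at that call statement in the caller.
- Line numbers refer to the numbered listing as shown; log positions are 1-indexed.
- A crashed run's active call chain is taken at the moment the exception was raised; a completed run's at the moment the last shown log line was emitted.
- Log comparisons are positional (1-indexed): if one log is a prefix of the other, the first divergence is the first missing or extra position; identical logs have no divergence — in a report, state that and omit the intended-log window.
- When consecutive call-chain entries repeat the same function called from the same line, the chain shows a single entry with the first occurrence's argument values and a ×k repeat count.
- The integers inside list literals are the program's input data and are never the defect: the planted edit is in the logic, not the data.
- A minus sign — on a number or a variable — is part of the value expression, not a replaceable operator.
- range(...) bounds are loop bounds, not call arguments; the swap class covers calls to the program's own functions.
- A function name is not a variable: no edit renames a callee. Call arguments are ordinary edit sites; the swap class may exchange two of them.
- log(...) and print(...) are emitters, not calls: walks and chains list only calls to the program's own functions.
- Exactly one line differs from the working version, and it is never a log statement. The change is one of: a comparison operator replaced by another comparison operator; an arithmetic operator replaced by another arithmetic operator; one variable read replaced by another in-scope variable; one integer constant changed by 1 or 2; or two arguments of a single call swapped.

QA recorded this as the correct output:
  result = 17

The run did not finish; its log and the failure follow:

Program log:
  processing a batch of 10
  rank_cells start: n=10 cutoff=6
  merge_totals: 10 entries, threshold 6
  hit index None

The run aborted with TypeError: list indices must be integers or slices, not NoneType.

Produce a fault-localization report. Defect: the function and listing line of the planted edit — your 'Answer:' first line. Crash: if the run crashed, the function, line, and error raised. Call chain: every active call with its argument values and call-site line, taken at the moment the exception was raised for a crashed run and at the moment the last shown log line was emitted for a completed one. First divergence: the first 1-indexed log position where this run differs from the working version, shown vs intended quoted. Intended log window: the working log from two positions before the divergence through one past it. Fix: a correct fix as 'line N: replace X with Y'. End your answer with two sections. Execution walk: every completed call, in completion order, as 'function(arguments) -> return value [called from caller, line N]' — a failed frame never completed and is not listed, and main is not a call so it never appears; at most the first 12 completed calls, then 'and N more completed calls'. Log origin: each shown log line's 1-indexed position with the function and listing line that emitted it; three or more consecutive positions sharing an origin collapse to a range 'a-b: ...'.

Answer: the defect is in merge_totals at line 4.
Core observation: At log position 4 the runs split — shown 'hit index None', but the working version logs 'hit index 2'.
Crash: rank_cells, line 11, TypeError.
Call chain: main -> rank_cells([4, 10, 6, 9, 4, 4, 3, 1, 10, 9], 6) (called at line 18).
First divergence: position 4; shown 'hit index None' vs intended 'hit index 2'.
Intended log window:
  2: rank_cells start: n=10 cutoff=6
  3: merge_totals: 10 entries, threshold 6
  4: hit index 2
  5: checkpoint: 12
Execution walk:
  merge_totals([4, 10, 6, 9, 4, 4, 3, 1, 10, 9], 6) -> None  [called from rank_cells, line 9]
Log origin:
  1: logged in main at line 17
  2: logged in rank_cells at line 8
  3: logged in merge_totals at line 2
  4: logged in rank_cells at line 10
A correct fix: line 4: replace `data[low]` with `data[width]`.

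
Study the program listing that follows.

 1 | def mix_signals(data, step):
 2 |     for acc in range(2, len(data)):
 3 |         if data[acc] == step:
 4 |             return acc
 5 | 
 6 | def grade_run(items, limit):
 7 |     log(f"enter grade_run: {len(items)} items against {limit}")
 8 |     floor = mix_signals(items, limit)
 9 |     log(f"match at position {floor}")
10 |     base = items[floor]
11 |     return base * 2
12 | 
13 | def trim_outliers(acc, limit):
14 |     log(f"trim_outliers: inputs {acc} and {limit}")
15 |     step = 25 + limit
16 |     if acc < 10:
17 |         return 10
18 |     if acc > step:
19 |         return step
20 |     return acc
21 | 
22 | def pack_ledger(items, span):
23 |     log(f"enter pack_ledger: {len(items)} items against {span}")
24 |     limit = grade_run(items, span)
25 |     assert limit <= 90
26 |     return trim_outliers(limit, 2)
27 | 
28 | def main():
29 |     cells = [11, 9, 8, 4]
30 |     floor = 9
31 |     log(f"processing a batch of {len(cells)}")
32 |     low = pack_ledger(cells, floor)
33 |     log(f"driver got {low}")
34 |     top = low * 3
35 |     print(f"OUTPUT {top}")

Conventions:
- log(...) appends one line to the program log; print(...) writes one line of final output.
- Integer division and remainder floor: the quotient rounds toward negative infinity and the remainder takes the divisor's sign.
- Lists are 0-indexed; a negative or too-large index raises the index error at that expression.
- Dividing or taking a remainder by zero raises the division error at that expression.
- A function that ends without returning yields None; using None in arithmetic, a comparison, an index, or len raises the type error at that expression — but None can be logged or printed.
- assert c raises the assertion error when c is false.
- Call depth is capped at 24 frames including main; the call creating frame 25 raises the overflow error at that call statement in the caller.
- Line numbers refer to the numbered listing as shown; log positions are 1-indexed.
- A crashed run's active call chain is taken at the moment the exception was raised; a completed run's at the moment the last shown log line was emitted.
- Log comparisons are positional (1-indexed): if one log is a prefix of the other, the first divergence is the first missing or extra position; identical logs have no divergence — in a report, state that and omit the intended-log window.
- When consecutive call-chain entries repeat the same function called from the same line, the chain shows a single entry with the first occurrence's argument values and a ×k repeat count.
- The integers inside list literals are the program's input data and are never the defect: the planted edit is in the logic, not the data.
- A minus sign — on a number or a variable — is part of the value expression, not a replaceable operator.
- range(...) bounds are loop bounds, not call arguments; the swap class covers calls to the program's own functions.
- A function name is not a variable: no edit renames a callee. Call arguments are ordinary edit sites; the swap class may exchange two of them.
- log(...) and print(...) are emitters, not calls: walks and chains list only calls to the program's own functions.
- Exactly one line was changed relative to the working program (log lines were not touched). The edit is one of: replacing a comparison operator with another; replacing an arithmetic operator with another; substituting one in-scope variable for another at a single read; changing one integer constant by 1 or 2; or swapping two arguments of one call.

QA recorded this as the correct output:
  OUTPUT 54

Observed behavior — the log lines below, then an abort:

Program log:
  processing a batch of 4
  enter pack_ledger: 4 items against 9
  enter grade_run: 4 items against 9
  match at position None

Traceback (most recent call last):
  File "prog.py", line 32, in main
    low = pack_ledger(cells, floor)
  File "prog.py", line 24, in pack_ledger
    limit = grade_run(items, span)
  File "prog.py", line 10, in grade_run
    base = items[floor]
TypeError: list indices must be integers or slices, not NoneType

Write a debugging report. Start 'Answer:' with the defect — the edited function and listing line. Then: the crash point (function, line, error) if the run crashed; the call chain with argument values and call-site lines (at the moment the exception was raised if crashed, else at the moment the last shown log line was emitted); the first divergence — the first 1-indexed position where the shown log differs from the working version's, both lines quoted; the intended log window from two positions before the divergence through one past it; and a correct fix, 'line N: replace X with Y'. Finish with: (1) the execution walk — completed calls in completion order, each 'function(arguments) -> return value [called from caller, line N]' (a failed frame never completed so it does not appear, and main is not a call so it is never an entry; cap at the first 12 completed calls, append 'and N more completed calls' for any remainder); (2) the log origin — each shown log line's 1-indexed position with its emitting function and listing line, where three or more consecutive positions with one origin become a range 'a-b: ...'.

Answer: the defect is in mix_signals at line 2.
Key fact: At log position 4 the runs split — shown 'match at position None', but the working version logs 'match at position 1'.
Crash: grade_run, line 10, TypeError.
Call chain: main -> pack_ledger([11, 9, 8, 4], 9) (called at line 32) -> grade_run([11, 9, 8, 4], 9) (called at line 24).
First divergence: position 4 — shown 'match at position None', intended 'match at position 1'.
Intended log window:
  2: enter pack_ledger: 4 items against 9
  3: enter grade_run: 4 items against 9
  4: match at position 1
  5: trim_outliers: inputs 18 and 2
Execution walk:
  mix_signals([11, 9, 8, 4], 9) -> None  [called from grade_run, line 8]
Log origin:
  1: emitted by main (line 31)
  2: emitted by pack_ledger (line 23)
  3: emitted by grade_run (line 7)
  4: emitted by grade_run (line 9)
A correct fix: line 2: replace `2` with `0`.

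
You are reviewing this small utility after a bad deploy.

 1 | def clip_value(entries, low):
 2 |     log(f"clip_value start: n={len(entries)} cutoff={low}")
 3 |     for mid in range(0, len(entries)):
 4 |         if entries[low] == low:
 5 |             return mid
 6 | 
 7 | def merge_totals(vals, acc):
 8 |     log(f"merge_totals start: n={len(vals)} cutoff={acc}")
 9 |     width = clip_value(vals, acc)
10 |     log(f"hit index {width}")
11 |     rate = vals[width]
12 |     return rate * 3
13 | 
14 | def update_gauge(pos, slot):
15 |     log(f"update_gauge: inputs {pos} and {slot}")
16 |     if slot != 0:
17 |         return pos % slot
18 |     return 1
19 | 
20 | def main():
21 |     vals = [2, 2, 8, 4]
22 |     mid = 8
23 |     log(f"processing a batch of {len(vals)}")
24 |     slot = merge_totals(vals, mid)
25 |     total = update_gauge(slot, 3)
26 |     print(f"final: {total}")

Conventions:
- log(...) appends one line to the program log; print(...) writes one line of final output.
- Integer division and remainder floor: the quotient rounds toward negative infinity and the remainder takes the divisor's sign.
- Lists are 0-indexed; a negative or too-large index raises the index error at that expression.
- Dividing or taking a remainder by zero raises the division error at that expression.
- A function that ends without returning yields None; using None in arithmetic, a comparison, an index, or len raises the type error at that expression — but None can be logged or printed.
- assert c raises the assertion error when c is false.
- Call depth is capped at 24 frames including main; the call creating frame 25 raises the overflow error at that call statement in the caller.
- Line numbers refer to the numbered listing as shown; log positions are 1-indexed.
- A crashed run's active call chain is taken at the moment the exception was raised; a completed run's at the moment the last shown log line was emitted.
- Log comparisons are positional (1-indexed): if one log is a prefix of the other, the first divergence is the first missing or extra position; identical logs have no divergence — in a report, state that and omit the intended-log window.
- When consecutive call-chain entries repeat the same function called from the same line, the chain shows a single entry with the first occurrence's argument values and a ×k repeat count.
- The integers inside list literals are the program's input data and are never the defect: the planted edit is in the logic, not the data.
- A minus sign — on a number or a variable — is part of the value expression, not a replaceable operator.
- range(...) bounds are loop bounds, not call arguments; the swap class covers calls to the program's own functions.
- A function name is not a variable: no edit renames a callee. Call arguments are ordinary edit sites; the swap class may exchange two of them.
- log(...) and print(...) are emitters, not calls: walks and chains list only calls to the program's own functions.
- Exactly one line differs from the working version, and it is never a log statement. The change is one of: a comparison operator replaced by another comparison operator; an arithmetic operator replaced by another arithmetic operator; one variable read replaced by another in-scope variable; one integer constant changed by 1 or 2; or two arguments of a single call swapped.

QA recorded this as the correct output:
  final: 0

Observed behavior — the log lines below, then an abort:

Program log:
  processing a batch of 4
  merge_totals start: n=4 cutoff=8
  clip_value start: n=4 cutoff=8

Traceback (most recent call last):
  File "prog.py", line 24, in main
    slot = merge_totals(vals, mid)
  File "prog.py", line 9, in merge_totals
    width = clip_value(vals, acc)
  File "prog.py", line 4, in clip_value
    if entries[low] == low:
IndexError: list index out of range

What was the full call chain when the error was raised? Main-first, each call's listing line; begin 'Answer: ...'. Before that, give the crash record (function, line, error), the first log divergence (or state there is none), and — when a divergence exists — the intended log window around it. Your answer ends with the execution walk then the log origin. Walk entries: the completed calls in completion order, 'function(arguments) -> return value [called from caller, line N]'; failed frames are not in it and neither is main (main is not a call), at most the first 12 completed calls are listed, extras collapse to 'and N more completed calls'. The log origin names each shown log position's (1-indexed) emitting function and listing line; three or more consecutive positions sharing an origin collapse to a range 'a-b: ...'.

Answer: main -> merge_totals (called at line 24) -> clip_value (called at line 9).
Key observation: Only 3 log lines were emitted before the run died; the intended continuation was 'hit index 2'.
Crash: clip_value, line 4, IndexError.
First divergence: position 4; the shown log stops at 3 lines while the working version next logs 'hit index 2'.
Intended log window:
  2: merge_totals start: n=4 cutoff=8
  3: clip_value start: n=4 cutoff=8
  4: hit index 2
  5: update_gauge: inputs 24 and 3
Execution walk:
  (no call completed)
Log line origins:
  1: emitted by main (line 23)
  2: emitted by merge_totals (line 8)
  3: emitted by clip_value (line 2)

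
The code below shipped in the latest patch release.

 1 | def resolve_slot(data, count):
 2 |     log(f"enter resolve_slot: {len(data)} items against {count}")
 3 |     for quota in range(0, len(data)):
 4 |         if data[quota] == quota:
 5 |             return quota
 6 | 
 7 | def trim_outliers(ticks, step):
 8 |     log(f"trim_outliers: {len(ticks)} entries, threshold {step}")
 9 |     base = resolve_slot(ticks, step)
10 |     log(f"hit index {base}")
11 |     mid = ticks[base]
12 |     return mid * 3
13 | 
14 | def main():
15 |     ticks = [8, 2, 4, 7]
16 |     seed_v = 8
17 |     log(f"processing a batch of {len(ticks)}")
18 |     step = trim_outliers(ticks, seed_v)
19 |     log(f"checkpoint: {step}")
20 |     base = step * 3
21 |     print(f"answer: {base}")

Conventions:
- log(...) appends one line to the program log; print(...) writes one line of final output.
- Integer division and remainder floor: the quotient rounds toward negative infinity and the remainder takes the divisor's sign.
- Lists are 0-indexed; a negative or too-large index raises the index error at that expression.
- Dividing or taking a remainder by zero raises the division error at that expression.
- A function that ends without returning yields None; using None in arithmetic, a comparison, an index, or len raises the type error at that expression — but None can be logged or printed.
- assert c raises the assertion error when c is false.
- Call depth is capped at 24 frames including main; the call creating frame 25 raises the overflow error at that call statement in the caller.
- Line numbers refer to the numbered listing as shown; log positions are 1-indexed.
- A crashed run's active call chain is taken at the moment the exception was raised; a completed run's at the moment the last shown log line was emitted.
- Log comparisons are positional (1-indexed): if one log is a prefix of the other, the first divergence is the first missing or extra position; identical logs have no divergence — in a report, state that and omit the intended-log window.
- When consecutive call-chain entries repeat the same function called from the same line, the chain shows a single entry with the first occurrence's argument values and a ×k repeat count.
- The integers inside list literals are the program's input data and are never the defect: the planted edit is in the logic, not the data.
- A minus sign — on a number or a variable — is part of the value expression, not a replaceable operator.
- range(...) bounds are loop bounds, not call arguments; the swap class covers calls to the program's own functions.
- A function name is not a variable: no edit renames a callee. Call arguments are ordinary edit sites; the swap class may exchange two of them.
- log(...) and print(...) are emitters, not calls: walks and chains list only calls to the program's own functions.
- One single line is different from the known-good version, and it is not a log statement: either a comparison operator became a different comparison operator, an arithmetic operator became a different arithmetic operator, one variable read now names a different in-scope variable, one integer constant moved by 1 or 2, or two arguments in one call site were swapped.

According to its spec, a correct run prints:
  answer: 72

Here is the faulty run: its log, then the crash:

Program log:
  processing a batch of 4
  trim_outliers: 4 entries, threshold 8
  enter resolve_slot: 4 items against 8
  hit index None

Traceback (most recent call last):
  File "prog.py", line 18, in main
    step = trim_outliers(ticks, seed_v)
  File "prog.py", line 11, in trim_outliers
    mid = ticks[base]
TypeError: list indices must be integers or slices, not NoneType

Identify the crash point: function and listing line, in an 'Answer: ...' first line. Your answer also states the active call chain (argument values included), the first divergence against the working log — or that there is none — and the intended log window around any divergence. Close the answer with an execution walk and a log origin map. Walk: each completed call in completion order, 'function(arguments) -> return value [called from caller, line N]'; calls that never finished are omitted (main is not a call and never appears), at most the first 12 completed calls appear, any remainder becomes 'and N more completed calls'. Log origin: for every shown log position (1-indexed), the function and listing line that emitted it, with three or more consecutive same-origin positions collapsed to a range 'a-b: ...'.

Answer: the error was raised in trim_outliers, line 11.
The tell: At log position 4 the runs split — shown 'hit index None', but the working version logs 'hit index 0'.
Call chain: main -> trim_outliers([8, 2, 4, 7], 8) (called at line 18).
First divergence: position 4 — the shown line 'hit index None' should read 'hit index 0'.
Intended log window:
  2: trim_outliers: 4 entries, threshold 8
  3: enter resolve_slot: 4 items against 8
  4: hit index 0
  5: checkpoint: 24
Execution walk:
  resolve_slot([8, 2, 4, 7], 8) -> None  [called from trim_outliers, line 9]
Log line origins:
  1 — main, line 17
  2 — trim_outliers, line 8
  3 — resolve_slot, line 2
  4 — trim_outliers, line 10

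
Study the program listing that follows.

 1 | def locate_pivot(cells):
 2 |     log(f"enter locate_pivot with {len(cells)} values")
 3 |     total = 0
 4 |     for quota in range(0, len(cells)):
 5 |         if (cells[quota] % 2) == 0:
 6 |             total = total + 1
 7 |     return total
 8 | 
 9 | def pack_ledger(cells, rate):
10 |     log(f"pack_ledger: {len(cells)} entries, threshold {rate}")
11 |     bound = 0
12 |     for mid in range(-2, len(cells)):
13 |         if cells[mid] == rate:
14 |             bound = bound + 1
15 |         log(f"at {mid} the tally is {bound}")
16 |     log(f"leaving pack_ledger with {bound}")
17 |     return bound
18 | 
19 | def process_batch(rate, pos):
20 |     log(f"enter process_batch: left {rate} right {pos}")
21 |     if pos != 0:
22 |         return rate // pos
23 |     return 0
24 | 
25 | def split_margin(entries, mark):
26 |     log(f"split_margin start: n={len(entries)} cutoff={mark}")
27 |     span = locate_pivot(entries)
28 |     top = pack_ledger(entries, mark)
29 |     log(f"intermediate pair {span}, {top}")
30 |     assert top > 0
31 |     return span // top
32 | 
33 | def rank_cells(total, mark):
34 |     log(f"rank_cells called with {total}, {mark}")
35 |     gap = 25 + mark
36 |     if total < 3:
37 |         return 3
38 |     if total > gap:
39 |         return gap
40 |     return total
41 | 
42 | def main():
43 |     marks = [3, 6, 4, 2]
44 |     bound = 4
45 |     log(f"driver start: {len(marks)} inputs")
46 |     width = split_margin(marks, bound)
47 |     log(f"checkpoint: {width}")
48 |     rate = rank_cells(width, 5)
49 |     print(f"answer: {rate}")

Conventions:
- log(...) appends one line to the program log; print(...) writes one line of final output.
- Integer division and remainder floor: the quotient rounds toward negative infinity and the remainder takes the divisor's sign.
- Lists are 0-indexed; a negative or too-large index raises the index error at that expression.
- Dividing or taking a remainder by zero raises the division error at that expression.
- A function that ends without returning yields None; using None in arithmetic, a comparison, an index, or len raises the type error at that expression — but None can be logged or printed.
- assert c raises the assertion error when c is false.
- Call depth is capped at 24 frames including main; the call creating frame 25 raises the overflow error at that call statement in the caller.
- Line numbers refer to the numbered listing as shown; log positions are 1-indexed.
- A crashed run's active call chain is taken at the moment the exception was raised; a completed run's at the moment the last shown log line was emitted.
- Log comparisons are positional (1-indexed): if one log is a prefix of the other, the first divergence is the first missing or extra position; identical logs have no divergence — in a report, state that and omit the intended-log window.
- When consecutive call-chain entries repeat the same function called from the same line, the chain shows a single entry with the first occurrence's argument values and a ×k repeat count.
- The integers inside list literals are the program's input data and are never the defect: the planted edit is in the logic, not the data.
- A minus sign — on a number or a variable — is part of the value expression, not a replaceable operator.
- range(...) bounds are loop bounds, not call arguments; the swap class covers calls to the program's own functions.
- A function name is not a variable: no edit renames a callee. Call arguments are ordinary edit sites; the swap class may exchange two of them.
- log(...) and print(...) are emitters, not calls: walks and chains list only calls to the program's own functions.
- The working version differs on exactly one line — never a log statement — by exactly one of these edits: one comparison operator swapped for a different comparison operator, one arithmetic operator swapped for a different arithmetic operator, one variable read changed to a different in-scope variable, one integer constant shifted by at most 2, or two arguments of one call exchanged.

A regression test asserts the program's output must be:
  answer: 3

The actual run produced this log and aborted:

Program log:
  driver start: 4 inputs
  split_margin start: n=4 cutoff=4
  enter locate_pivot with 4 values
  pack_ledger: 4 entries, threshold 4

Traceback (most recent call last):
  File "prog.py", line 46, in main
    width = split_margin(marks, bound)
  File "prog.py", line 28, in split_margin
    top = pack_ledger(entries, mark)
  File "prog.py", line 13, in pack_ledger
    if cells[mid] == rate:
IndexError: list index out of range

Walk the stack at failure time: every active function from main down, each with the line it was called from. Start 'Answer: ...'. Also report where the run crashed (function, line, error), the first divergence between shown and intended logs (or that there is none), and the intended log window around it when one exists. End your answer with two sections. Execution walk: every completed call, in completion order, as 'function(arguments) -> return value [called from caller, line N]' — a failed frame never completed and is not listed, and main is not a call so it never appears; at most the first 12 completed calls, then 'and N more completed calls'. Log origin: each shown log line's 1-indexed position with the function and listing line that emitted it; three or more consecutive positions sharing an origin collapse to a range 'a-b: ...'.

Answer: main -> split_margin (called at line 46) -> pack_ledger (called at line 28).
Core observation: The faulty run's log stops after 4 lines; the working version's next line would be 'at 0 the tally is 0'.
Crash: pack_ledger, line 13, IndexError.
First divergence: position 5 — after 4 matching lines the faulty run goes silent; intended next line 'at 0 the tally is 0'.
Intended log window:
  3: enter locate_pivot with 4 values
  4: pack_ledger: 4 entries, threshold 4
  5: at 0 the tally is 0
  6: at 1 the tally is 0
Execution walk:
  locate_pivot([3, 6, 4, 2]) -> 3  [called from split_margin, line 27]
Log origin:
  1: logged in main at line 45
  2: logged in split_margin at line 26
  3: logged in locate_pivot at line 2
  4: logged in pack_ledger at line 10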